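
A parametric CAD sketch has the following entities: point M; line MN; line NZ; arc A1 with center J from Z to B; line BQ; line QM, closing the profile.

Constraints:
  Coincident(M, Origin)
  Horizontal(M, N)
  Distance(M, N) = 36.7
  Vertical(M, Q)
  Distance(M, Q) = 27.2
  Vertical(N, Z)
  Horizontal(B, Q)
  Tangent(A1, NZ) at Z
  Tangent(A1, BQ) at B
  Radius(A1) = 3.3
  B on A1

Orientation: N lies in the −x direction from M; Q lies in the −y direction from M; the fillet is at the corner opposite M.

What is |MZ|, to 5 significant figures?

43.796

The virtual corner opposite M is at (-36.700, -27.200). A1 meets NZ tangentially, so JZ is at right angles to NZ and since A1 is tangent to BQ there, JB ⟂ BQ, with radius 3.3, so the center J sits 3.3 in from both sides at J = (-33.400, -23.900). That places the tangent points at Z = (-36.700, -23.900) on NZ and B = (-33.400, -27.200) on BQ. Then |MZ| = |Z − M| = 43.796.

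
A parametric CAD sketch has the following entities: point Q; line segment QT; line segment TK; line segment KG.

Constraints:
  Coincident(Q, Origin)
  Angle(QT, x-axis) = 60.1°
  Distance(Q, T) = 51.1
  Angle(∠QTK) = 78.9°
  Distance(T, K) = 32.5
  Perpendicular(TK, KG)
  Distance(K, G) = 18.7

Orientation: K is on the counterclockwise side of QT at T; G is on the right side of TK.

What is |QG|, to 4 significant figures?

72.48

Q is at the origin; QT runs at 60.1° with length 51.1, so T = 51.1·(cos 60.1°, sin 60.1°) = (25.47, 44.30). ∠QTK = 78.9°, so TK runs at 60.1° + (180° − 78.9°) = 161.2° from the x-axis; with |TK| = 32.5, K = T + 32.5·(cos 161.2°, sin 161.2°) = (-5.293, 54.77). The perpendicularity gives KG at right angles to TK; with |KG| = 18.7 on the right of TK, G = K + 18.7·(0.3223, 0.9466) = (0.7330, 72.47). Then |QG| = |G − Q| = 72.48.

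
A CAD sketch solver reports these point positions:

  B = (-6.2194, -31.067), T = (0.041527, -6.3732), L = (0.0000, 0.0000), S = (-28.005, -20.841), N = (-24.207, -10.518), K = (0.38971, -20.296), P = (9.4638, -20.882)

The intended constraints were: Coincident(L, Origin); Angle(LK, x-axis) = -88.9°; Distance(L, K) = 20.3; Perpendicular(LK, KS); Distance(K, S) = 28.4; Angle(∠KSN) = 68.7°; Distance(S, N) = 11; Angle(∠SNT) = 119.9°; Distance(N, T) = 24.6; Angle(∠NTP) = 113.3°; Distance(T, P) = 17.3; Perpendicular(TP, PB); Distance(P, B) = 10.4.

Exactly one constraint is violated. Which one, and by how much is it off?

Distance(P, B) = 10.4 — off by 8.30.

L = (0.00, 0.00) ✓; LK at -88.90° ✓; |LK| = 20.30 ✓; ∠(LK, KS) = 90.00° ✓; |KS| = 28.40 ✓; ∠KSN = 68.70° ✓; |SN| = 11.00 ✓; ∠SNT = 119.9° ✓; |NT| = 24.60 ✓; ∠NTP = 113.3° ✓; |TP| = 17.30 ✓; ∠(TP, PB) = 90.00° ✓; |PB| = 18.70 ✗.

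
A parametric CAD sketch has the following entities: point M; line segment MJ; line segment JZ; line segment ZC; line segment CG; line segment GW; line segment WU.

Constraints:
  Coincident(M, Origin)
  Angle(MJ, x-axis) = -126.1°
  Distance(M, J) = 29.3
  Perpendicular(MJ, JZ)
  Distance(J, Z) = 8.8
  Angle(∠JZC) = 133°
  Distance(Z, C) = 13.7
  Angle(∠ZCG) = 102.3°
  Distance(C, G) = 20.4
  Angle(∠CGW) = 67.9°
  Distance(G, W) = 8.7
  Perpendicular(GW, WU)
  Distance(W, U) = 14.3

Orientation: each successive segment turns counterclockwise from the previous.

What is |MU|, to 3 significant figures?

22.3

M is at the origin; MJ runs at -126.1° with length 29.3, so J = (-17.3, -23.7). The perpendicularity gives JZ at right angles to MJ, so JZ runs at -36.1°; with |JZ| = 8.8, Z = (-10.2, -28.9). ∠JZC = 133.0° gives ZC at 10.9° from the x-axis; with |ZC| = 13.7, C = (3.30, -26.3). ∠ZCG = 102.3° gives CG at 88.6° from the x-axis; with |CG| = 20.4, G = (3.80, -5.87). ∠CGW = 67.9° gives GW at -159° from the x-axis; with |GW| = 8.7, W = (-4.34, -8.95). GW is perpendicular to WU, so WU runs at -69.3°; with |WU| = 14.3, U = (0.714, -22.3). Then |MU| = |U − M| = 22.3.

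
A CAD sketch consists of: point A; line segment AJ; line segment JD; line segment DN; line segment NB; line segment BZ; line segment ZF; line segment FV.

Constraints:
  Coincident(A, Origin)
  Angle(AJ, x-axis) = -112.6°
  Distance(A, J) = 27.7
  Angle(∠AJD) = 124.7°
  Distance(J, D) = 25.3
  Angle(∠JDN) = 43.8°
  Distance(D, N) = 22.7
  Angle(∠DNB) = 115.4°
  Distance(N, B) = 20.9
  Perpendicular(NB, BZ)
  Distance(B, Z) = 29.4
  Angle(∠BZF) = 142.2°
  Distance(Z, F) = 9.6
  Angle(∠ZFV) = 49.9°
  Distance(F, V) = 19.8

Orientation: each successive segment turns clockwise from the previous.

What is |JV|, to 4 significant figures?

6.823

A is at the origin; AJ runs at -112.6° with length 27.7, so J = (-10.64, -25.57). ∠AJD = 124.7° gives JD at -167.9° from the x-axis; with |JD| = 25.3, D = (-35.38, -30.88). ∠JDN = 43.8° gives DN at 55.90° from the x-axis; with |DN| = 22.7, N = (-22.66, -12.08). ∠DNB = 115.4° gives NB at -8.700° from the x-axis; with |NB| = 20.9, B = (-1.997, -15.24). NB is perpendicular to BZ, so BZ runs at -98.70°; with |BZ| = 29.4, Z = (-6.444, -44.30). ∠BZF = 142.2° gives ZF at -136.5° from the x-axis; with |ZF| = 9.6, F = (-13.41, -50.91). ∠ZFV = 49.9° gives FV at 93.40° from the x-axis; with |FV| = 19.8, V = (-14.58, -31.15). Then |JV| = |V − J| = 6.823.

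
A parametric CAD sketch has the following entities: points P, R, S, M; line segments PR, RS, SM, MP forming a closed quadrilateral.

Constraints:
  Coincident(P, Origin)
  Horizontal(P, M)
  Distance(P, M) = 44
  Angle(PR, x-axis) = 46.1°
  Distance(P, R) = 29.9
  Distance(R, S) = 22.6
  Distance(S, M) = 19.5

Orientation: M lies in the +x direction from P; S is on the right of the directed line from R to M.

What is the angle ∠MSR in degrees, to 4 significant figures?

97.47°

Checks: |RS| = 22.60 ✓; |SM| = 19.50 ✓.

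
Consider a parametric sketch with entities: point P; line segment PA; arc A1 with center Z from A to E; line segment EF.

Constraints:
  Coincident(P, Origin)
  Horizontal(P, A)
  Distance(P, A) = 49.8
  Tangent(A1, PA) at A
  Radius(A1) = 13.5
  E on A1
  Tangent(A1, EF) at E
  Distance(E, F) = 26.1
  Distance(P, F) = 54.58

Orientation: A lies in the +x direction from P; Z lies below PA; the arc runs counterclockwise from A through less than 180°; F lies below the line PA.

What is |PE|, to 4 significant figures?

38.88

Checks: |ZE| = 13.50 ✓; ∠(ZE, EF) = 90.00° ✓; |EF| = 26.10 ✓; |PF| = 54.58 ✓.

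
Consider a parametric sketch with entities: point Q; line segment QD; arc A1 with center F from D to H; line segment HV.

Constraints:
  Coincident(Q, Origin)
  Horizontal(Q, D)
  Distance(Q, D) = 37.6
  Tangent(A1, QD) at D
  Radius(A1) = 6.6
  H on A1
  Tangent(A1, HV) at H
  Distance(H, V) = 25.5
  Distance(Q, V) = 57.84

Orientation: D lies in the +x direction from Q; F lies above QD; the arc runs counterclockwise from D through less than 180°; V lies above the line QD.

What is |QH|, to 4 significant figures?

44.37

Checks: Q.y = 0.00, D.y = 0.00 ✓; |FH| = 6.600 ✓; ∠(FH, HV) = 90.00° ✓; |HV| = 25.50 ✓; |QV| = 57.84 ✓.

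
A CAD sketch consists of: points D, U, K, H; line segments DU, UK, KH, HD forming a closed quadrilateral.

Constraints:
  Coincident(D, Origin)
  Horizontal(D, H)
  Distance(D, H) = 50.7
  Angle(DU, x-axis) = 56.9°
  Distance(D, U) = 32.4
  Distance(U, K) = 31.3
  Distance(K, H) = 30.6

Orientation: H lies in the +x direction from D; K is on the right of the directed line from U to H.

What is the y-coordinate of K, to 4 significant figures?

-4.043

D is at the origin; D and H share the same y with |DH| = 50.7 and H in +x, so H = (50.7, 0). DU runs at 56.9° with |DU| = 32.4, so U = (17.69, 27.14). K is determined by |UK| = 31.3 and |KH| = 30.6 together: it lies at the intersection of circle(U, 31.3) and circle(H, 30.6). With |UH| = 42.73, the foot of the radical line on UH is 21.87 from U and the perpendicular offset is √(31.3² − 21.87²) = 22.39. Taking the right-of-UH solution: K = (20.37, -4.043).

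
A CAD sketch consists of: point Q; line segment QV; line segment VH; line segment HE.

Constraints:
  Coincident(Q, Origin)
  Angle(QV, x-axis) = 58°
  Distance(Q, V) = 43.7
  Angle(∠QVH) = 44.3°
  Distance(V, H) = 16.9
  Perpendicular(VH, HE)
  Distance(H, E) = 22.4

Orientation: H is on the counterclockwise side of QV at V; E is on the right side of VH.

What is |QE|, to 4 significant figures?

54.84

∠QVH = 44.3°, so VH runs at 58.0° + (180° − 44.3°) = 193.7° from the x-axis; with |VH| = 16.9, H = V + 16.9·(cos 193.7°, sin 193.7°) = (6.738, 33.06). The perpendicularity gives HE at right angles to VH; with |HE| = 22.4 on the right of VH, E = H + 22.4·(-0.2368, 0.9715) = (1.433, 54.82). Then |QE| = |E − Q| = 54.84.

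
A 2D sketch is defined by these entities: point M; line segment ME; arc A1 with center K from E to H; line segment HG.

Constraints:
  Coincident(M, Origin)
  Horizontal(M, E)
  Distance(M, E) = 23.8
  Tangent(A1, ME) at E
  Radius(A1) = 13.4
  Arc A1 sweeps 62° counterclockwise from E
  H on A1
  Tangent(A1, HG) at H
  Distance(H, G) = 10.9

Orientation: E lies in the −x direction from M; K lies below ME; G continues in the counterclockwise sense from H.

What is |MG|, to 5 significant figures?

44.051

On A1, E sits at bearing 90° from K; a 62° counterclockwise sweep puts H at bearing 152°, so H = K + 13.4·(cos 152°, sin 152°) = (-35.631, -7.1091). Tangency of A1 to HG means the radius KH is perpendicular to HG, so HG runs along (−sin 152°, cos 152°); with |HG| = 10.9, G = (-40.749, -16.733). Then |MG| = |G − M| = 44.051.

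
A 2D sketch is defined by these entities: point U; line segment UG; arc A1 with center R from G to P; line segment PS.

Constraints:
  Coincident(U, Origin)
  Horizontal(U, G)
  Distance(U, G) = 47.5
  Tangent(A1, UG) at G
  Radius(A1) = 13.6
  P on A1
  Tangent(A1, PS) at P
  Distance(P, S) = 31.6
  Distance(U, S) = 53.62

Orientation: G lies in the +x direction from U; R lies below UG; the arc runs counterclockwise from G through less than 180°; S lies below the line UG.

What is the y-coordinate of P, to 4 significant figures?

-12.31

U is at the origin; UG is horizontal with |UG| = 47.5 and G on the +x side, so G = (47.50, 0.000). The tangent condition forces RG to be normal to UG, so R = G + (0, -13.6) = (47.50, -13.60). Since RP ⟂ PS (tangency), |RS| = √(13.6² + 31.6²) = 34.40 regardless of where P sits on A1. So S lies on both circle(U, 53.62) and circle(R, 34.40); the below-UG intersection is S = (30.97, -43.77). P is the foot of the tangent from S: P = (33.96, -12.31).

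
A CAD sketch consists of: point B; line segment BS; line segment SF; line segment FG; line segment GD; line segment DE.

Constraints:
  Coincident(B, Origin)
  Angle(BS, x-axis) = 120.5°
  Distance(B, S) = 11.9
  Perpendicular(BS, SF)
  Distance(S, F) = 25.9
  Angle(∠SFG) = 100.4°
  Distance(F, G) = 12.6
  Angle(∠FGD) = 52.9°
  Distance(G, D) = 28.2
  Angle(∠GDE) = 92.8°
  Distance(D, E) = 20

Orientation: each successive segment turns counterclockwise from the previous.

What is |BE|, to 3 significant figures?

32.4

B is at the origin; BS runs at 120.5° with length 11.9, so S = (-6.04, 10.3). The perpendicularity gives SF at right angles to BS, so SF runs at -150°; with |SF| = 25.9, F = (-28.4, -2.89). ∠SFG = 100.4° gives FG at -69.9° from the x-axis; with |FG| = 12.6, G = (-24.0, -14.7). ∠FGD = 52.9° gives GD at 57.2° from the x-axis; with |GD| = 28.2, D = (-8.75, 8.98). ∠GDE = 92.8° gives DE at 144° from the x-axis; with |DE| = 20.0, E = (-25.0, 20.6). Then |BE| = |E − B| = 32.4.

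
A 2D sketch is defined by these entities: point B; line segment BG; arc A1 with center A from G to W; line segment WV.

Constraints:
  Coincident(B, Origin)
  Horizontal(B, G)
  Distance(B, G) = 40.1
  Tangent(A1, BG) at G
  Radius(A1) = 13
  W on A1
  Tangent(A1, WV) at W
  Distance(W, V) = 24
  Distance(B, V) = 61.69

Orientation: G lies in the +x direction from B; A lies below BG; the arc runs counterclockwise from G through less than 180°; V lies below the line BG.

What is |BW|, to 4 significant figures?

37.91

Checks: |AW| = 13.00 ✓; ∠(AW, WV) = 90.00° ✓; |WV| = 24.00 ✓; |BV| = 61.69 ✓.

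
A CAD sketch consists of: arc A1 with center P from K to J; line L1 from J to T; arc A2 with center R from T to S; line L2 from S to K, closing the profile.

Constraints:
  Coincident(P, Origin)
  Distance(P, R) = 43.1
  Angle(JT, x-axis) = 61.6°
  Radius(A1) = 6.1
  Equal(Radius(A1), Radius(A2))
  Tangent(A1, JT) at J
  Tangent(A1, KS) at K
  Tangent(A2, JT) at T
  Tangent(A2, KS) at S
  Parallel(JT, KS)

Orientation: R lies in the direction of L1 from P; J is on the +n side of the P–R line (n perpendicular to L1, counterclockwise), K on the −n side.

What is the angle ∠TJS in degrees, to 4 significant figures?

15.80°

The slot axis is L1's direction at 61.6°, so u = (cos 61.6°, sin 61.6°) = (0.4756, 0.8796) and n = (−sin 61.6°, cos 61.6°) = (-0.8796, 0.4756). P is at the origin and R lies 43.1 along u from P, so R = 43.1·u = (20.50, 37.91). Tangency of A1 to both parallel lines with radius 6.1 puts J and K at P ± 6.1·n: J = (-5.366, 2.901), K = (5.366, -2.901). Equal radii place T and S the same way about R: T = R + 6.1·n = (15.13, 40.81), S = R − 6.1·n = (25.87, 35.01). Then cos ∠TJS = JT·JS / (|JT||JS|), giving 15.80°.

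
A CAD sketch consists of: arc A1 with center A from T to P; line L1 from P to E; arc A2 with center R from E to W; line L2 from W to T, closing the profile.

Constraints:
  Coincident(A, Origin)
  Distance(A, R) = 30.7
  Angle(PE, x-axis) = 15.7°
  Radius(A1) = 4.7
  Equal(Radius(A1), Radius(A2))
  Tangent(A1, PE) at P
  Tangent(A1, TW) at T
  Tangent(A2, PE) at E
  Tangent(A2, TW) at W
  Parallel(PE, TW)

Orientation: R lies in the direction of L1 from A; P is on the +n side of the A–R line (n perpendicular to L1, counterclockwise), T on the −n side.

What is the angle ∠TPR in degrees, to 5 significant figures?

81.296°

The slot axis is L1's direction at 15.7°, so u = (cos 15.7°, sin 15.7°) = (0.96269, 0.27060) and n = (−sin 15.7°, cos 15.7°) = (-0.27060, 0.96269). A is at the origin and R lies 30.7 along u from A, so R = 30.7·u = (29.555, 8.3074). Tangency of A1 to both parallel lines with radius 4.7 puts P and T at A ± 4.7·n: P = (-1.2718, 4.5247), T = (1.2718, -4.5247). Then cos ∠TPR = PT·PR / (|PT||PR|), giving 81.296°.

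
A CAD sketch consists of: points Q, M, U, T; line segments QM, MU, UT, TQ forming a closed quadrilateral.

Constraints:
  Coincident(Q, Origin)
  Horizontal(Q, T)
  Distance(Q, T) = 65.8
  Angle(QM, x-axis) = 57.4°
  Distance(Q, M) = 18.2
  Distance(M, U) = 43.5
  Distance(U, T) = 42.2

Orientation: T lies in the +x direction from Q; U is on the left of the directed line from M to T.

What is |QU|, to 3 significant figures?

60.4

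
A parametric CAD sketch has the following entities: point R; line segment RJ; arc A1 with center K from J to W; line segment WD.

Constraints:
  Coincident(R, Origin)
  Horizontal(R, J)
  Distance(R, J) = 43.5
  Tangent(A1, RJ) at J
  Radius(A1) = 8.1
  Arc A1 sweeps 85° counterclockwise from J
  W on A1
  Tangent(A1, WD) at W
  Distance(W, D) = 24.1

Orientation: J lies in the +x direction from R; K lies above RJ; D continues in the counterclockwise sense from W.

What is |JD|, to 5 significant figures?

33.008

R is at the origin; R and J share the same y with |RJ| = 43.5 and J on the +x side, so J = (43.500, 0.0000). A1 meets RJ tangentially, so KJ is at right angles to RJ, so K = J + (0, 8.1) = (43.500, 8.1000). On A1, J sits at bearing -90° from K; an 85° counterclockwise sweep puts W at bearing -5°, so W = K + 8.1·(cos -5°, sin -5°) = (51.569, 7.3940). Tangency of A1 to WD means the radius KW is perpendicular to WD, so WD runs along (−sin -5°, cos -5°); with |WD| = 24.1, D = (53.670, 31.402). Then |JD| = |D − J| = 33.008.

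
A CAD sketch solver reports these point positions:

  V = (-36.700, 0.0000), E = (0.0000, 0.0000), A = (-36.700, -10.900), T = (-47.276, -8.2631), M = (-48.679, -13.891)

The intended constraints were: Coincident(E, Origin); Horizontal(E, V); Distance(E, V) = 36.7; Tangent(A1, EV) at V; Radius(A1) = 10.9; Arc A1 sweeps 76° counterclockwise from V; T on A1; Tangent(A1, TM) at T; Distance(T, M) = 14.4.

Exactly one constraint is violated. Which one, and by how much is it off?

Distance(T, M) = 14.4 — off by 8.60.

E = (0.00, 0.00) ✓; E.y = 0.00, V.y = 0.00 ✓; |EV| = 36.70 ✓; ∠(AV, VE) = 90.00° ✓; |AV| = 10.90 ✓; bearing(A→T) − bearing(A→V) = 76.00° ✓; |AT| = 10.90 ✓; ∠(AT, TM) = 90.00° ✓; |TM| = 5.800 ✗.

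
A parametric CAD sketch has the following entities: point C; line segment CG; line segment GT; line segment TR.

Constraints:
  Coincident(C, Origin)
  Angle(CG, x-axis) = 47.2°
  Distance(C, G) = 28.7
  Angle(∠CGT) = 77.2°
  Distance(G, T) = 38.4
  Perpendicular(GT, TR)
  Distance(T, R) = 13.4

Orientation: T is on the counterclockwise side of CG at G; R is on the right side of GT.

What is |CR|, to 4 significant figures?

52.34

C is at the origin; CG runs at 47.2° with length 28.7, so G = 28.7·(cos 47.2°, sin 47.2°) = (19.50, 21.06). ∠CGT = 77.2°, so GT runs at 47.2° + (180° − 77.2°) = 150.0° from the x-axis; with |GT| = 38.4, T = G + 38.4·(cos 150.0°, sin 150.0°) = (-13.76, 40.26). The perpendicularity gives TR at right angles to GT; with |TR| = 13.4 on the right of GT, R = T + 13.4·(0.5000, 0.8660) = (-7.055, 51.86). Then |CR| = |R − C| = 52.34.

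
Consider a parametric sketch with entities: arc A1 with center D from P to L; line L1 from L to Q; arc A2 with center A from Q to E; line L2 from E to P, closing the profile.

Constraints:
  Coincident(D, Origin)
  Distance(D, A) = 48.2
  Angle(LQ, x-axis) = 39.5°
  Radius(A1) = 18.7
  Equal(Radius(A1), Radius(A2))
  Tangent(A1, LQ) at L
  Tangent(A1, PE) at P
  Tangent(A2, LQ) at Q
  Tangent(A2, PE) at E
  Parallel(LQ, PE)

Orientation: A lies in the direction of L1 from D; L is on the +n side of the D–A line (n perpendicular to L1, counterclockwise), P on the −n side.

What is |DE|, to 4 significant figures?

51.70

Tangency of A1 to both parallel lines with radius 18.7 puts L and P at D ± 18.7·n: L = (-11.89, 14.43), P = (11.89, -14.43). Equal radii place Q and E the same way about A: Q = A + 18.7·n = (25.30, 45.09), E = A − 18.7·n = (49.09, 16.23). Then |DE| = |E − D| = 51.70.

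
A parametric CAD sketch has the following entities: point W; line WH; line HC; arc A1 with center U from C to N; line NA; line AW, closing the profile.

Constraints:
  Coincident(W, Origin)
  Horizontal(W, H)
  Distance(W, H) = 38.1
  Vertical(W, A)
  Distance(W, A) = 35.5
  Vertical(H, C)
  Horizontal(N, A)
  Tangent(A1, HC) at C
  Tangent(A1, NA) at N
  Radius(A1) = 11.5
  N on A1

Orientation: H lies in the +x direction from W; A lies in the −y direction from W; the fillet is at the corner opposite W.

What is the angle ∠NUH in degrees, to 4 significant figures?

154.4°

W is at the origin; W and H share the same y with |WH| = 38.1 and H on the +x side, so H = (38.10, 0.000). W and A share the same x with |WA| = 35.5 and A on the −y side, so A = (0.000, -35.50). The virtual corner opposite W is at (38.10, -35.50). Since A1 is tangent to HC there, UC ⟂ HC and A1 meets NA tangentially, so UN is at right angles to NA, with radius 11.5, so the center U sits 11.5 in from both sides at U = (26.60, -24.00). That places the tangent points at C = (38.10, -24.00) on HC and N = (26.60, -35.50) on NA. Then cos ∠NUH = UN·UH / (|UN||UH|), giving 154.4°.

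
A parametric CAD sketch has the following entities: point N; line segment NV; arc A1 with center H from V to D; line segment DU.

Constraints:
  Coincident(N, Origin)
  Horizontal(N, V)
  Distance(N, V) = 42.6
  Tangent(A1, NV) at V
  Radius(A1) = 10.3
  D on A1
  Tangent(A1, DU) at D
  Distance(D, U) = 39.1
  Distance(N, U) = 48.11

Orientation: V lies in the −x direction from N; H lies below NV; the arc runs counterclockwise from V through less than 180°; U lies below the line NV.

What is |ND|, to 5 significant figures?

52.575

Checks: |NV| = 42.60 ✓; |HD| = 10.30 ✓; ∠(HD, DU) = 90.00° ✓; |DU| = 39.10 ✓; |NU| = 48.11 ✓.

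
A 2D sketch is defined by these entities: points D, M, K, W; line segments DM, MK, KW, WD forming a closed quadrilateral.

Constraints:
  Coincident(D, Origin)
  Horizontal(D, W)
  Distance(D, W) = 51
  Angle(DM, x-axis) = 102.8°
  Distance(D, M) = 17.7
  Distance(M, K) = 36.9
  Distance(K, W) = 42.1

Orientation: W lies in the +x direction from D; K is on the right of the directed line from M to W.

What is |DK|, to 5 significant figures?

20.035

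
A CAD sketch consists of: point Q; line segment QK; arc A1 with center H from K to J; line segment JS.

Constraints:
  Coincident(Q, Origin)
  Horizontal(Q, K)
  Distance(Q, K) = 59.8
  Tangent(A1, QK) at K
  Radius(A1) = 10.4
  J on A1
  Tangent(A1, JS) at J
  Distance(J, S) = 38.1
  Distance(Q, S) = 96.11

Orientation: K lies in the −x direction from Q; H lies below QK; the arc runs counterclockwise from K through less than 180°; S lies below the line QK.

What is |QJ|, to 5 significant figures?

68.872

Checks: |HJ| = 10.40 ✓; ∠(HJ, JS) = 90.00° ✓; |JS| = 38.10 ✓; |QS| = 96.11 ✓.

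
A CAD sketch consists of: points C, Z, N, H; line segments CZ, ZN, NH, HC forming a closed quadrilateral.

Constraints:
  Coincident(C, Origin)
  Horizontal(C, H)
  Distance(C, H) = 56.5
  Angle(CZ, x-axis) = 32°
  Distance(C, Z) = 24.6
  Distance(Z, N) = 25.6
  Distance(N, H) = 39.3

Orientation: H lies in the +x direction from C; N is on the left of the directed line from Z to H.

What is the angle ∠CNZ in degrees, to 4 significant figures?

10.50°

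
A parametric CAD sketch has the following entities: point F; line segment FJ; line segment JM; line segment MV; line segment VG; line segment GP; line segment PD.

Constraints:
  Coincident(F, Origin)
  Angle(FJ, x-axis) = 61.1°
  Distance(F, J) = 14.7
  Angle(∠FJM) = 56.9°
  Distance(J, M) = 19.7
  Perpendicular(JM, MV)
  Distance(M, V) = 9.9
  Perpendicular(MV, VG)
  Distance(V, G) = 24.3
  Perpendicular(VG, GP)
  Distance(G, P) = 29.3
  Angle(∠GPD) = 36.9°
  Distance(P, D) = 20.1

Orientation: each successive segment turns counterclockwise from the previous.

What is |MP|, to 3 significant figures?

31.1

F is at the origin; FJ runs at 61.1° with length 14.7, so J = (7.10, 12.9). ∠FJM = 56.9° gives JM at -176° from the x-axis; with |JM| = 19.7, M = (-12.5, 11.4). JM ⟂ MV, so MV runs at -85.8°; with |MV| = 9.9, V = (-11.8, 1.55). MV ⟂ VG, so VG runs at 4.20°; with |VG| = 24.3, G = (12.4, 3.33). The perpendicularity gives GP at right angles to VG, so GP runs at 94.2°; with |GP| = 29.3, P = (10.3, 32.6). Then |MP| = |P − M| = 31.1.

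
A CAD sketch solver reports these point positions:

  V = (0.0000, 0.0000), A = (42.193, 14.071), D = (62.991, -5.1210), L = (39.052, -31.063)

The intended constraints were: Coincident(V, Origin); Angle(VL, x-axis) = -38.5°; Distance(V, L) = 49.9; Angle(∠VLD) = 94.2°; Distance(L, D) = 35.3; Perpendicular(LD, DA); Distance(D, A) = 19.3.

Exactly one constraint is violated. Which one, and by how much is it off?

Distance(D, A) = 19.3 — off by 9.00.

V = (0.00, 0.00) ✓; VL at -38.50° ✓; |VL| = 49.90 ✓; ∠VLD = 94.20° ✓; |LD| = 35.30 ✓; ∠(LD, DA) = 90.00° ✓; |DA| = 28.30 ✗.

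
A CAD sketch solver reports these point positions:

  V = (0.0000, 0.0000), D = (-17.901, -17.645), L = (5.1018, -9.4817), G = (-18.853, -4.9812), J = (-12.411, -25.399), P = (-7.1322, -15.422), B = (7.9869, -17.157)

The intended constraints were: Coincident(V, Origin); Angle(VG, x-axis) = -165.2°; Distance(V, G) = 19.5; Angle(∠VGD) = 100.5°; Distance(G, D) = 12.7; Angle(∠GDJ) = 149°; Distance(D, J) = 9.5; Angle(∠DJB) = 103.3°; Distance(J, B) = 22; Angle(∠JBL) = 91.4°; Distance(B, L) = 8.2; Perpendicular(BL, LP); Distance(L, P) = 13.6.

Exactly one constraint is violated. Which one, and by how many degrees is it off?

Perpendicular(BL, LP) — off by 5.30°.

V = (0.00, 0.00) ✓; VG at -165.2° ✓; |VG| = 19.50 ✓; ∠VGD = 100.5° ✓; |GD| = 12.70 ✓; ∠GDJ = 149.0° ✓; |DJ| = 9.501 ✓; ∠DJB = 103.3° ✓; |JB| = 22.00 ✓; ∠JBL = 91.40° ✓; |BL| = 8.200 ✓; ∠(BL, LP) = 95.30° ✗; |LP| = 13.60 ✓.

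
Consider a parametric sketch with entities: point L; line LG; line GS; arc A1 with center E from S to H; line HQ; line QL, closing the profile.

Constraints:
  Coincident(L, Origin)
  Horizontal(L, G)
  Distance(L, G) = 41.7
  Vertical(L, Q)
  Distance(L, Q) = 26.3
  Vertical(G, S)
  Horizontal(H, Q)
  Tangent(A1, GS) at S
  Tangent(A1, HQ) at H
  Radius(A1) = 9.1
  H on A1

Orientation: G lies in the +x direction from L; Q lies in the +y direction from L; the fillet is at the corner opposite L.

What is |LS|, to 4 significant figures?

45.11

L is at the origin; LG is horizontal with |LG| = 41.7 and G on the +x side, so G = (41.70, 0.000). L and Q share the same x with |LQ| = 26.3 and Q on the +y side, so Q = (0.000, 26.30). The virtual corner opposite L is at (41.70, 26.30). Since A1 is tangent to GS there, ES ⟂ GS and A1 meets HQ tangentially, so EH is at right angles to HQ, with radius 9.1, so the center E sits 9.1 in from both sides at E = (32.60, 17.20). That places the tangent points at S = (41.70, 17.20) on GS and H = (32.60, 26.30) on HQ. Then |LS| = |S − L| = 45.11.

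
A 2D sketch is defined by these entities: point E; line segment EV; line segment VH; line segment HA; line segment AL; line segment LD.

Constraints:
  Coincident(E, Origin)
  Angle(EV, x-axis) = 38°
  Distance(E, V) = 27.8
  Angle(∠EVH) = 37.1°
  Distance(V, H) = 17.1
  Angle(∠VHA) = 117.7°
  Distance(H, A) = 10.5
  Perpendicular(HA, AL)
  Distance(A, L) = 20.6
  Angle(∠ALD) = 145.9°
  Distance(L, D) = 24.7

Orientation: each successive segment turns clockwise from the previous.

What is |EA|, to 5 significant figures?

7.4750

E is at the origin; EV runs at 38.0° with length 27.8, so V = (21.907, 17.115). ∠EVH = 37.1° gives VH at -104.90° from the x-axis; with |VH| = 17.1, H = (17.510, 0.59036). ∠VHA = 117.7° gives HA at -167.20° from the x-axis; with |HA| = 10.5, A = (7.2707, -1.7359). Then |EA| = |A − E| = 7.4750.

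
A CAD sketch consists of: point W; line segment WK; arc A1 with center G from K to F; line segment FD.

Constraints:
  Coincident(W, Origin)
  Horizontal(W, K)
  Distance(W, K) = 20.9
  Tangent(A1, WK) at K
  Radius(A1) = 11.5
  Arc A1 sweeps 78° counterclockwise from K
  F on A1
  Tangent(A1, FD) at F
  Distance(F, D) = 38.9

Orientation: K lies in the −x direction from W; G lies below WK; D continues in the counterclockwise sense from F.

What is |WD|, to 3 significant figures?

62.0

W is at the origin; WK is horizontal with |WK| = 20.9 and K on the −x side, so K = (-20.9, 0.00). Since A1 is tangent to WK there, GK ⟂ WK, so G = K + (0, -11.5) = (-20.9, -11.5). On A1, K sits at bearing 90° from G; a 78° counterclockwise sweep puts F at bearing 168°, so F = G + 11.5·(cos 168°, sin 168°) = (-32.1, -9.11). The tangent condition forces GF to be normal to FD, so FD runs along (−sin 168°, cos 168°); with |FD| = 38.9, D = (-40.2, -47.2). Then |WD| = |D − W| = 62.0.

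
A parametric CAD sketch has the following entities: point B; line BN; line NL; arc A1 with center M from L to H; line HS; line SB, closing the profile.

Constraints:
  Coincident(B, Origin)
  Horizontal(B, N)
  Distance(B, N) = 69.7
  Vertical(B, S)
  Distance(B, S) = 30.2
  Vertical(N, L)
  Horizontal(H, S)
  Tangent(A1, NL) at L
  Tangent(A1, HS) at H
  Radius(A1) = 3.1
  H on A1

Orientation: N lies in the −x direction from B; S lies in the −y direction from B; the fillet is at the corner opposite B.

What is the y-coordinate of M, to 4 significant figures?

-27.10

B and S share the same x with |BS| = 30.2 and S on the −y side, so S = (0.000, -30.20). The virtual corner opposite B is at (-69.70, -30.20). The tangent condition forces ML to be normal to NL and the tangent condition forces MH to be normal to HS, with radius 3.1, so the center M sits 3.1 in from both sides at M = (-66.60, -27.10). So M.y = -27.10.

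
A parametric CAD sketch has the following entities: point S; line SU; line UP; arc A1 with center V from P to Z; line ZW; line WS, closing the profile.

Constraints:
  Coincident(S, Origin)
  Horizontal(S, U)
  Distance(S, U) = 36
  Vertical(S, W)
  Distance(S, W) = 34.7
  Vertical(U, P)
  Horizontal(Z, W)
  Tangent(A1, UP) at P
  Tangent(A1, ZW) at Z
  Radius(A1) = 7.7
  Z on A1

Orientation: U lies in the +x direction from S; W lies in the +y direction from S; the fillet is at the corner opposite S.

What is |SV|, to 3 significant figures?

39.1

S and W share the same x with |SW| = 34.7 and W on the +y side, so W = (0.00, 34.7). The virtual corner opposite S is at (36.0, 34.7). Since A1 is tangent to UP there, VP ⟂ UP and since A1 is tangent to ZW there, VZ ⟂ ZW, with radius 7.7, so the center V sits 7.7 in from both sides at V = (28.3, 27.0). Then |SV| = |V − S| = 39.1.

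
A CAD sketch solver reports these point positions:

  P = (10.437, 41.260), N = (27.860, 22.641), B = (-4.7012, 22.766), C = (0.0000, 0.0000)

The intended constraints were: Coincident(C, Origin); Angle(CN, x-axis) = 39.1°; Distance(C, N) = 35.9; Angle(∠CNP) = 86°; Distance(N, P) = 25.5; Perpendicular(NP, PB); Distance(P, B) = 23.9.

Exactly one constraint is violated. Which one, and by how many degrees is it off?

Perpendicular(NP, PB) — off by 7.60°.

C = (0.00, 0.00) ✓; CN at 39.10° ✓; |CN| = 35.90 ✓; ∠CNP = 86.00° ✓; |NP| = 25.50 ✓; ∠(NP, PB) = 97.60° ✗; |PB| = 23.90 ✓.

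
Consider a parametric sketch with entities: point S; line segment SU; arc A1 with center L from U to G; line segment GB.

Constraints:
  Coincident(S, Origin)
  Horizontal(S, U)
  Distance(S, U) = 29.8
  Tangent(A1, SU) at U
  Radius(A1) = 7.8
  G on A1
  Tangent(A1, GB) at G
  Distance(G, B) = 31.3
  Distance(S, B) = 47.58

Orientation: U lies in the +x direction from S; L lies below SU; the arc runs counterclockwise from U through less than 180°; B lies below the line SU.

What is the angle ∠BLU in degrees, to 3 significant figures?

173°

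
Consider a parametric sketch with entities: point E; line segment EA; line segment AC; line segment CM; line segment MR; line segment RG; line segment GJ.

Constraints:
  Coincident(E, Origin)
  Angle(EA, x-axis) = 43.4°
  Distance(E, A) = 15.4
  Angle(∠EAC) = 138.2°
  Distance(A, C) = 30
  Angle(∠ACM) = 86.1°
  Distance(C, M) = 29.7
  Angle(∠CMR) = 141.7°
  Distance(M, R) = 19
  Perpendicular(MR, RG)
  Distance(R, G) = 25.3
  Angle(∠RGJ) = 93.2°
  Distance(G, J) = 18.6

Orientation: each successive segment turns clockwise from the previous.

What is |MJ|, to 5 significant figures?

26.342

E is at the origin; EA runs at 43.4° with length 15.4, so A = (11.189, 10.581). ∠EAC = 138.2° gives AC at 1.6000° from the x-axis; with |AC| = 30.0, C = (41.178, 11.419). ∠ACM = 86.1° gives CM at -92.300° from the x-axis; with |CM| = 29.7, M = (39.986, -18.257). ∠CMR = 141.7° gives MR at -130.60° from the x-axis; with |MR| = 19.0, R = (27.621, -32.683). The perpendicularity gives RG at right angles to MR, so RG runs at 139.40°; with |RG| = 25.3, G = (8.4114, -16.219). ∠RGJ = 93.2° gives GJ at 52.600° from the x-axis; with |GJ| = 18.6, J = (19.709, -1.4427). Then |MJ| = |J − M| = 26.342.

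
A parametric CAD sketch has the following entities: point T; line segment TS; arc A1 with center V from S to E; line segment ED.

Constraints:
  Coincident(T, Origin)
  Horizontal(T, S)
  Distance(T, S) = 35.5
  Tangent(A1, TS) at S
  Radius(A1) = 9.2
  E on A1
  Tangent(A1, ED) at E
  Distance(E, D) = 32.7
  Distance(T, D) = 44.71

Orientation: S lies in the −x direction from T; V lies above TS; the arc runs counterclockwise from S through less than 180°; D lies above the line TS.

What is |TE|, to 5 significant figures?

27.505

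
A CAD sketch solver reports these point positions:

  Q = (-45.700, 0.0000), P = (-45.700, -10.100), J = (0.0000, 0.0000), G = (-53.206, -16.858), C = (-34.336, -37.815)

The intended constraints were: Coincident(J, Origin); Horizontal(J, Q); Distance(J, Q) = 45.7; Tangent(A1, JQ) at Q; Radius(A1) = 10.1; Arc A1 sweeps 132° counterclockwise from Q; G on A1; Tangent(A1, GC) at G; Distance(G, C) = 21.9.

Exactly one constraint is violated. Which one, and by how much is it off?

Distance(G, C) = 21.9 — off by 6.30.

J = (0.00, 0.00) ✓; J.y = 0.00, Q.y = 0.00 ✓; |JQ| = 45.70 ✓; ∠(PQ, QJ) = 90.00° ✓; |PQ| = 10.10 ✓; bearing(P→G) − bearing(P→Q) = 132.0° ✓; |PG| = 10.10 ✓; ∠(PG, GC) = 90.00° ✓; |GC| = 28.20 ✗.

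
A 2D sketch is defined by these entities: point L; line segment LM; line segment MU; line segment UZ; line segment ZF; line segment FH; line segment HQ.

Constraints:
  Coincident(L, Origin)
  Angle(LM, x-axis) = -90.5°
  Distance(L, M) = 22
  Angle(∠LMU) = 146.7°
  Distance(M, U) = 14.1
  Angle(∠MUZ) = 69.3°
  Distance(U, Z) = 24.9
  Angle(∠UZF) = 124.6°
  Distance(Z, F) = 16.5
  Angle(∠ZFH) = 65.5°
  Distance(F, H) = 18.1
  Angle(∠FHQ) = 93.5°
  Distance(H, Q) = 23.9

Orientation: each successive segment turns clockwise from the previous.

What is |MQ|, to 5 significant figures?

20.514

L is at the origin; LM runs at -90.5° with length 22.0, so M = (-0.19198, -21.999). ∠LMU = 146.7° gives MU at -123.80° from the x-axis; with |MU| = 14.1, U = (-8.0358, -33.716). ∠MUZ = 69.3° gives UZ at 125.50° from the x-axis; with |UZ| = 24.9, Z = (-22.495, -13.445). ∠UZF = 124.6° gives ZF at 70.100° from the x-axis; with |ZF| = 16.5, F = (-16.879, 2.0702). ∠ZFH = 65.5° gives FH at -44.400° from the x-axis; with |FH| = 18.1, H = (-3.9470, -10.594). ∠FHQ = 93.5° gives HQ at -130.90° from the x-axis; with |HQ| = 23.9, Q = (-19.595, -28.659). Then |MQ| = |Q − M| = 20.514.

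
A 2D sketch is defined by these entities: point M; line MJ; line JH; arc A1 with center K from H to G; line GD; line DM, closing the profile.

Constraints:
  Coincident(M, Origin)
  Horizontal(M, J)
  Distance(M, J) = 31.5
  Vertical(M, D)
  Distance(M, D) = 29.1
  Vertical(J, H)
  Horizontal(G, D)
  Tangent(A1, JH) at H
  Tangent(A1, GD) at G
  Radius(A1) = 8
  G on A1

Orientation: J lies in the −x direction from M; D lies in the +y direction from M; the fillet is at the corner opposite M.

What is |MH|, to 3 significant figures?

37.9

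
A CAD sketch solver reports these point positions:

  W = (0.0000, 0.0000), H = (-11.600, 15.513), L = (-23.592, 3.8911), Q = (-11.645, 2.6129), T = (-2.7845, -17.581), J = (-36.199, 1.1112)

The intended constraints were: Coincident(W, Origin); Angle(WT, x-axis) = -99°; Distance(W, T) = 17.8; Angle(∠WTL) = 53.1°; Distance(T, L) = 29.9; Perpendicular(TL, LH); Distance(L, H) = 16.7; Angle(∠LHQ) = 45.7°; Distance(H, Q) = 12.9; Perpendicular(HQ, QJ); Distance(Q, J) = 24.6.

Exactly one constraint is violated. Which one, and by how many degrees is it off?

Perpendicular(HQ, QJ) — off by 3.70°.

W = (0.00, 0.00) ✓; WT at -99.00° ✓; |WT| = 17.80 ✓; ∠WTL = 53.10° ✓; |TL| = 29.90 ✓; ∠(TL, LH) = 90.00° ✓; |LH| = 16.70 ✓; ∠LHQ = 45.70° ✓; |HQ| = 12.90 ✓; ∠(HQ, QJ) = 86.30° ✗; |QJ| = 24.60 ✓.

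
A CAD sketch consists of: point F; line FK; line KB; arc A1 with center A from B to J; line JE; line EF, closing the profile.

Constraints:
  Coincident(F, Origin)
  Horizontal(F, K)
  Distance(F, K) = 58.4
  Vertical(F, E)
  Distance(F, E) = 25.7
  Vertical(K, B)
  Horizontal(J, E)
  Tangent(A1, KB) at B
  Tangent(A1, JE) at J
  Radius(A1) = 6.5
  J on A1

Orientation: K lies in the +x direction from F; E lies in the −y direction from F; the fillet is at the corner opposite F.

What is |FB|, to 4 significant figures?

61.48

The virtual corner opposite F is at (58.40, -25.70). The tangent condition forces AB to be normal to KB and since A1 is tangent to JE there, AJ ⟂ JE, with radius 6.5, so the center A sits 6.5 in from both sides at A = (51.90, -19.20). That places the tangent points at B = (58.40, -19.20) on KB and J = (51.90, -25.70) on JE. Then |FB| = |B − F| = 61.48.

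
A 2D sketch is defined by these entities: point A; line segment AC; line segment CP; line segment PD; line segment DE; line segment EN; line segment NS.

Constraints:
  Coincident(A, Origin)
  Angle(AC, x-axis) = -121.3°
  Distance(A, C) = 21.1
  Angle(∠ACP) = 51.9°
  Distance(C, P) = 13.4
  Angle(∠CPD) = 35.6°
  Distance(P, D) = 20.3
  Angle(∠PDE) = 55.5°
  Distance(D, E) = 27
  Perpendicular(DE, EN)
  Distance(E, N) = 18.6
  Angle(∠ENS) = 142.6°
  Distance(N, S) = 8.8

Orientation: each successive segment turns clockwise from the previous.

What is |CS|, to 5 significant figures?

24.361

The perpendicularity gives EN at right angles to DE, so EN runs at 111.70°; with |EN| = 18.6, N = (-30.771, -9.4800). ∠ENS = 142.6° gives NS at 74.300° from the x-axis; with |NS| = 8.8, S = (-28.390, -1.0083). Then |CS| = |S − C| = 24.361.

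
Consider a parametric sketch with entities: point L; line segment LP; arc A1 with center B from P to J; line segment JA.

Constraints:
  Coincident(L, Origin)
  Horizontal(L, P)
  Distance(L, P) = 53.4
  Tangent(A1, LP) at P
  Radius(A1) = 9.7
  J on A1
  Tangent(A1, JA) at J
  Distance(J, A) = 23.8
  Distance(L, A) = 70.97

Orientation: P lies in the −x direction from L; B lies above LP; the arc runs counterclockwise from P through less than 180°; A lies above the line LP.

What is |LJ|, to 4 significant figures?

49.06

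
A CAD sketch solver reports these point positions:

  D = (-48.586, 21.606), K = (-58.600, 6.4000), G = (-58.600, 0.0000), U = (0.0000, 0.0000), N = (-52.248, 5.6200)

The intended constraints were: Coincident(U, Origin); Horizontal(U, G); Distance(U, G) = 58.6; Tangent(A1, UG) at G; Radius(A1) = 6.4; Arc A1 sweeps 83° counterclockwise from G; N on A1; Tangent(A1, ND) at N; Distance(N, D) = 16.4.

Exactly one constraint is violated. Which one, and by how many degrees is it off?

Tangent(A1, ND) at N — off by 5.90°.

U = (0.00, 0.00) ✓; U.y = 0.00, G.y = 0.00 ✓; |UG| = 58.60 ✓; ∠(KG, GU) = 90.00° ✓; |KG| = 6.400 ✓; bearing(K→N) − bearing(K→G) = 83.00° ✓; |KN| = 6.400 ✓; ∠(KN, ND) = 95.90° ✗; |ND| = 16.40 ✓.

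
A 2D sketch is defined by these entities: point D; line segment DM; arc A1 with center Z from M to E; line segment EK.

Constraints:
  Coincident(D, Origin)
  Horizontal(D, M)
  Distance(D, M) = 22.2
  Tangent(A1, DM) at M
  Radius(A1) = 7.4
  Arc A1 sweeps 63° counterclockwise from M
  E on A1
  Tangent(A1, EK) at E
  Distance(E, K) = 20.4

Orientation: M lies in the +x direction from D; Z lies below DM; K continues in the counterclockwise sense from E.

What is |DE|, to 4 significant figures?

16.12

D is at the origin; D and M share the same y with |DM| = 22.2 and M on the +x side, so M = (22.20, 0.000). Since A1 is tangent to DM there, ZM ⟂ DM, so Z = M + (0, -7.4) = (22.20, -7.400). On A1, M sits at bearing 90° from Z; a 63° counterclockwise sweep puts E at bearing 153°, so E = Z + 7.4·(cos 153°, sin 153°) = (15.61, -4.040). Then |DE| = |E − D| = 16.12.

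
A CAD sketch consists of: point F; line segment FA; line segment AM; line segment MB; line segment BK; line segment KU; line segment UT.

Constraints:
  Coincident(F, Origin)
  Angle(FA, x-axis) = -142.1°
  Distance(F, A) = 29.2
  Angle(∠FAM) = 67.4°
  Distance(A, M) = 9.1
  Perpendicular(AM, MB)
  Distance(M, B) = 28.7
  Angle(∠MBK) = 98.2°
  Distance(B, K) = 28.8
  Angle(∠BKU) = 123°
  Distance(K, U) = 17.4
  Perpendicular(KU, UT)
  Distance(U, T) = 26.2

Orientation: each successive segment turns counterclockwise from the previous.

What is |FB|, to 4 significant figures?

2.745

F is at the origin; FA runs at -142.1° with length 29.2, so A = (-23.04, -17.94). ∠FAM = 67.4° gives AM at -29.50° from the x-axis; with |AM| = 9.1, M = (-15.12, -22.42). AM is perpendicular to MB, so MB runs at 60.50°; with |MB| = 28.7, B = (-0.9885, 2.561). Then |FB| = |B − F| = 2.745.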